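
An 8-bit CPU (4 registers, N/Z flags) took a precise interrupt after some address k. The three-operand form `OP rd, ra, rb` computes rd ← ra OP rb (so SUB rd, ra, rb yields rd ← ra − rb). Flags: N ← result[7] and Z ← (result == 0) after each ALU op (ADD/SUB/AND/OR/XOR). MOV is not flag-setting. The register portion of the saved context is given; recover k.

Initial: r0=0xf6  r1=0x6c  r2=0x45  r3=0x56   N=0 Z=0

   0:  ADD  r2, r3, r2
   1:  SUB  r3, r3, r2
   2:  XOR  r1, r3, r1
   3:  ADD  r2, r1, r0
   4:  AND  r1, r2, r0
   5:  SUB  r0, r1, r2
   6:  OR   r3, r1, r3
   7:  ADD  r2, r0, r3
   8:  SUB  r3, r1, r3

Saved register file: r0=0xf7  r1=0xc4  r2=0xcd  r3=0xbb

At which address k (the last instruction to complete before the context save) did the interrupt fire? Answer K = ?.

K = 5

after  0: r0=0xf6 r1=0x6c r2=0x9b r3=0x56  N=1 Z=0
after  1: r0=0xf6 r1=0x6c r2=0x9b r3=0xbb  N=1 Z=0
after  2: r0=0xf6 r1=0xd7 r2=0x9b r3=0xbb  N=1 Z=0
after  3: r0=0xf6 r1=0xd7 r2=0xcd r3=0xbb  N=1 Z=0
after  4: r0=0xf6 r1=0xc4 r2=0xcd r3=0xbb  N=1 Z=0
after  5: r0=0xf7 r1=0xc4 r2=0xcd r3=0xbb  N=1 Z=0
-- IRQ taken; context saved, return-PC = 6 --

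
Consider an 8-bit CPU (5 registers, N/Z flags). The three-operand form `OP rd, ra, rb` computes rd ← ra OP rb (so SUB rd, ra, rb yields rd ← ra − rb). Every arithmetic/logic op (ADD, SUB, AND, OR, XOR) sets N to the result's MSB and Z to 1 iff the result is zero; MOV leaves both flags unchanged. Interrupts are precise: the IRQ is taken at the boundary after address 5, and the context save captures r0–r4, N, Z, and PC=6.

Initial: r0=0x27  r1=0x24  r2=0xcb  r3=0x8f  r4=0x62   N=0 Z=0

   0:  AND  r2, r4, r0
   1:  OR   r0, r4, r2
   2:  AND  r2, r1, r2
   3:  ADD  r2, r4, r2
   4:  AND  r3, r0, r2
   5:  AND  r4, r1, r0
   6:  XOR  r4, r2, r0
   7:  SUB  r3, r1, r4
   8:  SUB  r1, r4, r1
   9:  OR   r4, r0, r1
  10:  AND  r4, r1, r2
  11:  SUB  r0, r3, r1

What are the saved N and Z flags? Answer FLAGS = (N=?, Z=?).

FLAGS = (N=0, Z=0)

after  0: r0=0x27 r1=0x24 r2=0x22 r3=0x8f r4=0x62  N=0 Z=0
after  1: r0=0x62 r1=0x24 r2=0x22 r3=0x8f r4=0x62  N=0 Z=0
after  2: r0=0x62 r1=0x24 r2=0x20 r3=0x8f r4=0x62  N=0 Z=0
after  3: r0=0x62 r1=0x24 r2=0x82 r3=0x8f r4=0x62  N=1 Z=0
after  4: r0=0x62 r1=0x24 r2=0x82 r3=0x02 r4=0x62  N=0 Z=0
after  5: r0=0x62 r1=0x24 r2=0x82 r3=0x02 r4=0x20  N=0 Z=0
-- IRQ taken; context saved, return-PC = 6 --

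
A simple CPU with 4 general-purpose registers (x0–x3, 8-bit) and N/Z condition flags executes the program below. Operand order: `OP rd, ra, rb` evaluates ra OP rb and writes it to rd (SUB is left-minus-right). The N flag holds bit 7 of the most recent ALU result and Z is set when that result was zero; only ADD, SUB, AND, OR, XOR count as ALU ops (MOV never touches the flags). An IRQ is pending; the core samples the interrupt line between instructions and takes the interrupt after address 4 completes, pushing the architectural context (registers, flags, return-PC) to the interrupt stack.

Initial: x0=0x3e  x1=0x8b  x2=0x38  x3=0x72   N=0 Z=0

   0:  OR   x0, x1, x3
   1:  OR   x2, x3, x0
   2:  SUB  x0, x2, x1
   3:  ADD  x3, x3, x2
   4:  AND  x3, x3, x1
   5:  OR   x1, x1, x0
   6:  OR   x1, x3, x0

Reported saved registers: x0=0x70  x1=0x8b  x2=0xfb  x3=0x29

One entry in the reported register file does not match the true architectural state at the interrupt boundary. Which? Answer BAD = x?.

BAD = x3

after  0: x0=0xfb x1=0x8b x2=0x38 x3=0x72  N=1 Z=0
after  1: x0=0xfb x1=0x8b x2=0xfb x3=0x72  N=1 Z=0
after  2: x0=0x70 x1=0x8b x2=0xfb x3=0x72  N=0 Z=0
after  3: x0=0x70 x1=0x8b x2=0xfb x3=0x6d  N=0 Z=0
after  4: x0=0x70 x1=0x8b x2=0xfb x3=0x09  N=0 Z=0
-- IRQ taken; context saved, return-PC = 5 --
mismatch: x3: reported 0x29 vs actual 0x09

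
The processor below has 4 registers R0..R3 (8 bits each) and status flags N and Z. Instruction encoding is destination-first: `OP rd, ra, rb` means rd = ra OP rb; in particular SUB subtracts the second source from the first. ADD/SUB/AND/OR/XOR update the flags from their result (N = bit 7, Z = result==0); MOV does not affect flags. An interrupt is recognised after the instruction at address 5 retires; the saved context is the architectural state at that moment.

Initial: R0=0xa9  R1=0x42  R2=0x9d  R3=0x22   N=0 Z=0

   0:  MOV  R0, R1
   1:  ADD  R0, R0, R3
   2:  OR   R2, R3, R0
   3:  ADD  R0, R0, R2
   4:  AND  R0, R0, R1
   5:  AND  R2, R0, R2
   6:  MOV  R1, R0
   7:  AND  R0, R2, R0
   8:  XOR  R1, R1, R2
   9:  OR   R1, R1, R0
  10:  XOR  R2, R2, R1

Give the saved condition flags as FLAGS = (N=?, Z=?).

FLAGS = (N=0, Z=0)

after  0: R0=0x42 R1=0x42 R2=0x9d R3=0x22  N=0 Z=0
after  1: R0=0x64 R1=0x42 R2=0x9d R3=0x22  N=0 Z=0
after  2: R0=0x64 R1=0x42 R2=0x66 R3=0x22  N=0 Z=0
after  3: R0=0xca R1=0x42 R2=0x66 R3=0x22  N=1 Z=0
after  4: R0=0x42 R1=0x42 R2=0x66 R3=0x22  N=0 Z=0
after  5: R0=0x42 R1=0x42 R2=0x42 R3=0x22  N=0 Z=0
-- IRQ taken; context saved, return-PC = 6 --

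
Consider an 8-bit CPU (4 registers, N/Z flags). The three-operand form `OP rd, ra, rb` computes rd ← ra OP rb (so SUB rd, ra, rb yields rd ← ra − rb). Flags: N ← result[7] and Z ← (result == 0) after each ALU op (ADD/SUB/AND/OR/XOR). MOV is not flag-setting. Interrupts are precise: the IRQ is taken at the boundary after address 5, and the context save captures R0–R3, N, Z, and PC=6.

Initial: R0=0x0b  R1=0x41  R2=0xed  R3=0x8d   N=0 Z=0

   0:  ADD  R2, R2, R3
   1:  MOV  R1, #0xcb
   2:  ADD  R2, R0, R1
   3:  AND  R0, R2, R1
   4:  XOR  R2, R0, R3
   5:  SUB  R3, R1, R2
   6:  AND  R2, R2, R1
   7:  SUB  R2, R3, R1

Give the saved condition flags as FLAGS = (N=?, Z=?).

after  0: R0=0x0b R1=0x41 R2=0x7a R3=0x8d  N=0 Z=0
after  1: R0=0x0b R1=0xcb R2=0x7a R3=0x8d  N=0 Z=0
after  2: R0=0x0b R1=0xcb R2=0xd6 R3=0x8d  N=1 Z=0
after  3: R0=0xc2 R1=0xcb R2=0xd6 R3=0x8d  N=1 Z=0
after  4: R0=0xc2 R1=0xcb R2=0x4f R3=0x8d  N=0 Z=0
after  5: R0=0xc2 R1=0xcb R2=0x4f R3=0x7c  N=0 Z=0
-- IRQ taken; context saved, return-PC = 6 --

FLAGS = (N=0, Z=0)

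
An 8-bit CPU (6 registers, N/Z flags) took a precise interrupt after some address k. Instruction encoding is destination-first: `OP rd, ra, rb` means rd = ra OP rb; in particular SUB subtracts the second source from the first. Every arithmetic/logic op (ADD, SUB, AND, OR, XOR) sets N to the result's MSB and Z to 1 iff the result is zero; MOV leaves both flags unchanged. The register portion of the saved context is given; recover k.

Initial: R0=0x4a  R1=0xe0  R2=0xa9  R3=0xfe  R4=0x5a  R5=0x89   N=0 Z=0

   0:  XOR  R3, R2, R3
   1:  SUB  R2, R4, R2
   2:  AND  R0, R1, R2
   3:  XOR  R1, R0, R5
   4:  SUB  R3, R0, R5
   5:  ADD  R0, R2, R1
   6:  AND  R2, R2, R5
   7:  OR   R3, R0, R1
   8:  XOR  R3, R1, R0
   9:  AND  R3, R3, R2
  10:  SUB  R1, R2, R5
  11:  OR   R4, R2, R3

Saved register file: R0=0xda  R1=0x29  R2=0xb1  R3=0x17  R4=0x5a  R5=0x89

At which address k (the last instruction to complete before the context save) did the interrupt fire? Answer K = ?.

K = 5

after  0: R0=0x4a R1=0xe0 R2=0xa9 R3=0x57 R4=0x5a R5=0x89  N=0 Z=0
after  1: R0=0x4a R1=0xe0 R2=0xb1 R3=0x57 R4=0x5a R5=0x89  N=1 Z=0
after  2: R0=0xa0 R1=0xe0 R2=0xb1 R3=0x57 R4=0x5a R5=0x89  N=1 Z=0
after  3: R0=0xa0 R1=0x29 R2=0xb1 R3=0x57 R4=0x5a R5=0x89  N=0 Z=0
after  4: R0=0xa0 R1=0x29 R2=0xb1 R3=0x17 R4=0x5a R5=0x89  N=0 Z=0
after  5: R0=0xda R1=0x29 R2=0xb1 R3=0x17 R4=0x5a R5=0x89  N=1 Z=0
-- IRQ taken; context saved, return-PC = 6 --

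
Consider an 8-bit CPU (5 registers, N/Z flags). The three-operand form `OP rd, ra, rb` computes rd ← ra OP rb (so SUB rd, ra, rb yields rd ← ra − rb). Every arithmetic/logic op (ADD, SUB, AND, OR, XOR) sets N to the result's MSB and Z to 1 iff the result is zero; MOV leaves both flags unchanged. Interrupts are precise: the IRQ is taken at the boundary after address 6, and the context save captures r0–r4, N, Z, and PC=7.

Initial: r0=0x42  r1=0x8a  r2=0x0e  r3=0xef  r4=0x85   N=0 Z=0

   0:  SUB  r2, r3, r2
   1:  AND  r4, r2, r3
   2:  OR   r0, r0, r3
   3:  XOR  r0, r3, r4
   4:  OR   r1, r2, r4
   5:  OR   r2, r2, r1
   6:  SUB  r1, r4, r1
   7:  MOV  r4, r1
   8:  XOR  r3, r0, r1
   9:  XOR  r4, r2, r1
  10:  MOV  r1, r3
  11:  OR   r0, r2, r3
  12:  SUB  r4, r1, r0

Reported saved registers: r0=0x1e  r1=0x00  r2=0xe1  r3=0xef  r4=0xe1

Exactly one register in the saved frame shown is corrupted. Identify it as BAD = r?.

after  0: r0=0x42 r1=0x8a r2=0xe1 r3=0xef r4=0x85  N=1 Z=0
after  1: r0=0x42 r1=0x8a r2=0xe1 r3=0xef r4=0xe1  N=1 Z=0
after  2: r0=0xef r1=0x8a r2=0xe1 r3=0xef r4=0xe1  N=1 Z=0
after  3: r0=0x0e r1=0x8a r2=0xe1 r3=0xef r4=0xe1  N=0 Z=0
after  4: r0=0x0e r1=0xe1 r2=0xe1 r3=0xef r4=0xe1  N=1 Z=0
after  5: r0=0x0e r1=0xe1 r2=0xe1 r3=0xef r4=0xe1  N=1 Z=0
after  6: r0=0x0e r1=0x00 r2=0xe1 r3=0xef r4=0xe1  N=0 Z=1
-- IRQ taken; context saved, return-PC = 7 --
mismatch: r0: reported 0x1e vs actual 0x0e

BAD = r0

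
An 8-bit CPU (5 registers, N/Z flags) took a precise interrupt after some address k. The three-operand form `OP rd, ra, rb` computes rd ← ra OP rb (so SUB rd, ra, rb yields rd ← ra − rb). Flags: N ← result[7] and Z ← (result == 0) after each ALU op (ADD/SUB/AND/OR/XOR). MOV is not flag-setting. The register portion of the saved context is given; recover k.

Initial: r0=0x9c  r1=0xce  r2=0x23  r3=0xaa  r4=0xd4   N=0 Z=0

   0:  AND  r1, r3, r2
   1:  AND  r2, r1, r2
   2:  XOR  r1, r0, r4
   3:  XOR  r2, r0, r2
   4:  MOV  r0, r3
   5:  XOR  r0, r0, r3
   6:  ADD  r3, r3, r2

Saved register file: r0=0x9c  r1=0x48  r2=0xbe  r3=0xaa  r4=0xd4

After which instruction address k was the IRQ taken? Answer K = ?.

after  0: r0=0x9c r1=0x22 r2=0x23 r3=0xaa r4=0xd4  N=0 Z=0
after  1: r0=0x9c r1=0x22 r2=0x22 r3=0xaa r4=0xd4  N=0 Z=0
after  2: r0=0x9c r1=0x48 r2=0x22 r3=0xaa r4=0xd4  N=0 Z=0
after  3: r0=0x9c r1=0x48 r2=0xbe r3=0xaa r4=0xd4  N=1 Z=0
-- IRQ taken; context saved, return-PC = 4 --

K = 3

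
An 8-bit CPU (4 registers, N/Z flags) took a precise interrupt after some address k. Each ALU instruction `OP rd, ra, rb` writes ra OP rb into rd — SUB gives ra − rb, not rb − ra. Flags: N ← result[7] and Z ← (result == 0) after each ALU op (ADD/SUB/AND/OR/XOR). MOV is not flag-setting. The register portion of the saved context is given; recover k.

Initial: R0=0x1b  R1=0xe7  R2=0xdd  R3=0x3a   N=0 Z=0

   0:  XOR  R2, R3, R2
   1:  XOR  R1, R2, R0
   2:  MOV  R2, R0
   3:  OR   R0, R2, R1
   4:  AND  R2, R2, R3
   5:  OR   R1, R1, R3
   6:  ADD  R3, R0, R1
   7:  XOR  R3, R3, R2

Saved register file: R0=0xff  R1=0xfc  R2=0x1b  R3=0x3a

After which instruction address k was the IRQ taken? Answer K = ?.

after  0: R0=0x1b R1=0xe7 R2=0xe7 R3=0x3a  N=1 Z=0
after  1: R0=0x1b R1=0xfc R2=0xe7 R3=0x3a  N=1 Z=0
after  2: R0=0x1b R1=0xfc R2=0x1b R3=0x3a  N=1 Z=0
after  3: R0=0xff R1=0xfc R2=0x1b R3=0x3a  N=1 Z=0
-- IRQ taken; context saved, return-PC = 4 --

K = 3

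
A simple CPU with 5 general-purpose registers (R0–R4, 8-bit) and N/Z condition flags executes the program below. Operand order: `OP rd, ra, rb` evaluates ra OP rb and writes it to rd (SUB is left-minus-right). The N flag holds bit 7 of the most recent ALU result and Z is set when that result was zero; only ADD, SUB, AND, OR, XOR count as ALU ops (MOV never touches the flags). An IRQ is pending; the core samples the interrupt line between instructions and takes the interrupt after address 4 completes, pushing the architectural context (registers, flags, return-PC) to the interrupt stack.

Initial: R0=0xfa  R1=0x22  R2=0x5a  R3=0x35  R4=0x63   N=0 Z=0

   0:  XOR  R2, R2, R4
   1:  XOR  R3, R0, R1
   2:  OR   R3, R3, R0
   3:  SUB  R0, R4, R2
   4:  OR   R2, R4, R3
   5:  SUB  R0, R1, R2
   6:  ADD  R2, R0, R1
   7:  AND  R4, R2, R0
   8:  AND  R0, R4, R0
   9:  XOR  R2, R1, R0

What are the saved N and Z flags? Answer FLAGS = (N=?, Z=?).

FLAGS = (N=1, Z=0)

after  0: R0=0xfa R1=0x22 R2=0x39 R3=0x35 R4=0x63  N=0 Z=0
after  1: R0=0xfa R1=0x22 R2=0x39 R3=0xd8 R4=0x63  N=1 Z=0
after  2: R0=0xfa R1=0x22 R2=0x39 R3=0xfa R4=0x63  N=1 Z=0
after  3: R0=0x2a R1=0x22 R2=0x39 R3=0xfa R4=0x63  N=0 Z=0
after  4: R0=0x2a R1=0x22 R2=0xfb R3=0xfa R4=0x63  N=1 Z=0
-- IRQ taken; context saved, return-PC = 5 --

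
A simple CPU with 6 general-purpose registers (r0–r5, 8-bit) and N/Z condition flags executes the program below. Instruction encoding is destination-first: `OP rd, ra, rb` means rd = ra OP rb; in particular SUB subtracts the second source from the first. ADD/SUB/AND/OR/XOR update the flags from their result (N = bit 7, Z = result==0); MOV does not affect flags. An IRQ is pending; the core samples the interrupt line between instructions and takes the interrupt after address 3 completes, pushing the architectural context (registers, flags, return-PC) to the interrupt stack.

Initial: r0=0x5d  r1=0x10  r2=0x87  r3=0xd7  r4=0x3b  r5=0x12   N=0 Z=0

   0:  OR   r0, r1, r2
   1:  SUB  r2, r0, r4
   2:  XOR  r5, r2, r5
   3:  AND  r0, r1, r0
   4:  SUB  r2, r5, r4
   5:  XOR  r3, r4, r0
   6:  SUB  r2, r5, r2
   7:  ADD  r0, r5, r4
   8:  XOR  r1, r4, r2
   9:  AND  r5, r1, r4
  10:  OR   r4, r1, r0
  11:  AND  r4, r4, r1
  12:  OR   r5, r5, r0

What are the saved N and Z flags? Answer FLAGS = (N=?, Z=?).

after  0: r0=0x97 r1=0x10 r2=0x87 r3=0xd7 r4=0x3b r5=0x12  N=1 Z=0
after  1: r0=0x97 r1=0x10 r2=0x5c r3=0xd7 r4=0x3b r5=0x12  N=0 Z=0
after  2: r0=0x97 r1=0x10 r2=0x5c r3=0xd7 r4=0x3b r5=0x4e  N=0 Z=0
after  3: r0=0x10 r1=0x10 r2=0x5c r3=0xd7 r4=0x3b r5=0x4e  N=0 Z=0
-- IRQ taken; context saved, return-PC = 4 --

FLAGS = (N=0, Z=0)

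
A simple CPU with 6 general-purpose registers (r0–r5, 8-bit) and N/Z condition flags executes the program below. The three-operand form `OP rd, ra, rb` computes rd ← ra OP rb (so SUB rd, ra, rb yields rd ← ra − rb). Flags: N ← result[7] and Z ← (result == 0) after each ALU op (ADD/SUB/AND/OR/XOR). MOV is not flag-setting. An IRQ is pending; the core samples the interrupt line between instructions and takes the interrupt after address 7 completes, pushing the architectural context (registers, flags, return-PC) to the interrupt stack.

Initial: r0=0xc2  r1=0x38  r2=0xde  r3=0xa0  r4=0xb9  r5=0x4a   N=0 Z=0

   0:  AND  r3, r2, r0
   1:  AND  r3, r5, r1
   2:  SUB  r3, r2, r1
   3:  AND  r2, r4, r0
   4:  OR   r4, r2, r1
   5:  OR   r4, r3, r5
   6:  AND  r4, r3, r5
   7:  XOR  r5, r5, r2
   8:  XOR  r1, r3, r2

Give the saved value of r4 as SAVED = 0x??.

SAVED = 0x02

after  0: r0=0xc2 r1=0x38 r2=0xde r3=0xc2 r4=0xb9 r5=0x4a  N=1 Z=0
after  1: r0=0xc2 r1=0x38 r2=0xde r3=0x08 r4=0xb9 r5=0x4a  N=0 Z=0
after  2: r0=0xc2 r1=0x38 r2=0xde r3=0xa6 r4=0xb9 r5=0x4a  N=1 Z=0
after  3: r0=0xc2 r1=0x38 r2=0x80 r3=0xa6 r4=0xb9 r5=0x4a  N=1 Z=0
after  4: r0=0xc2 r1=0x38 r2=0x80 r3=0xa6 r4=0xb8 r5=0x4a  N=1 Z=0
after  5: r0=0xc2 r1=0x38 r2=0x80 r3=0xa6 r4=0xee r5=0x4a  N=1 Z=0
after  6: r0=0xc2 r1=0x38 r2=0x80 r3=0xa6 r4=0x02 r5=0x4a  N=0 Z=0
after  7: r0=0xc2 r1=0x38 r2=0x80 r3=0xa6 r4=0x02 r5=0xca  N=1 Z=0
-- IRQ taken; context saved, return-PC = 8 --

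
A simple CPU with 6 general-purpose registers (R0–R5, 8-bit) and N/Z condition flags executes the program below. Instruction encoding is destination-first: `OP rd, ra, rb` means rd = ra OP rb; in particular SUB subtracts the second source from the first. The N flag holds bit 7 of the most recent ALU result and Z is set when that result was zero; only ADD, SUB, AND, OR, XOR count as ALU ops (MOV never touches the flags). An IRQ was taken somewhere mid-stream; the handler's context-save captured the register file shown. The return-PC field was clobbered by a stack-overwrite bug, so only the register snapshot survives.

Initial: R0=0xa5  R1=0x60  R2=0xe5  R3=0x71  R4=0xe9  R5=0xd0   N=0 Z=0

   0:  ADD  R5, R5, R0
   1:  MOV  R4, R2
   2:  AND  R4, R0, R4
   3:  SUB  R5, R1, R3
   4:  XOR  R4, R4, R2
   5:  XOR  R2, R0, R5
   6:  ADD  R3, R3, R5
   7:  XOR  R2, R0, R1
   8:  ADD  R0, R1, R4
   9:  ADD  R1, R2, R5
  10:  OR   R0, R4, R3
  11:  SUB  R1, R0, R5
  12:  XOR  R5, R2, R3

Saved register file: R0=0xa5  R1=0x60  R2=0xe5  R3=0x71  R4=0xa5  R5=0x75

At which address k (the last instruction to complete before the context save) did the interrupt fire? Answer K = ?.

K = 2

after  0: R0=0xa5 R1=0x60 R2=0xe5 R3=0x71 R4=0xe9 R5=0x75  N=0 Z=0
after  1: R0=0xa5 R1=0x60 R2=0xe5 R3=0x71 R4=0xe5 R5=0x75  N=0 Z=0
after  2: R0=0xa5 R1=0x60 R2=0xe5 R3=0x71 R4=0xa5 R5=0x75  N=1 Z=0
-- IRQ taken; context saved, return-PC = 3 --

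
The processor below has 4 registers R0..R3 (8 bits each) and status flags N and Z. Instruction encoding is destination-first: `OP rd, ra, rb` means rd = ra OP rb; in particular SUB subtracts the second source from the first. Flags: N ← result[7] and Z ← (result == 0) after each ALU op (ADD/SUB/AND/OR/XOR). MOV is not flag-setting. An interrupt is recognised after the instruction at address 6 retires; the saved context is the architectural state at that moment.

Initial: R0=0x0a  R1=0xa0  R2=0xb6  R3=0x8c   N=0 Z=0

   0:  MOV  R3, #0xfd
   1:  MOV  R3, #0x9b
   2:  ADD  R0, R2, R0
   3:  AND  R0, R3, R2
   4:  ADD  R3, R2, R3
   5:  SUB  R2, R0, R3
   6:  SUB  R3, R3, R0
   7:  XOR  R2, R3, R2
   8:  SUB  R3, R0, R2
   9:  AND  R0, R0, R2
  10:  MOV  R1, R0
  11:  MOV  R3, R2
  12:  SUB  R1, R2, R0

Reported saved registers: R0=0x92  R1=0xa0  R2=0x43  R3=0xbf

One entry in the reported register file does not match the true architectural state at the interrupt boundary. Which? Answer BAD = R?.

BAD = R2

after  0: R0=0x0a R1=0xa0 R2=0xb6 R3=0xfd  N=0 Z=0
after  1: R0=0x0a R1=0xa0 R2=0xb6 R3=0x9b  N=0 Z=0
after  2: R0=0xc0 R1=0xa0 R2=0xb6 R3=0x9b  N=1 Z=0
after  3: R0=0x92 R1=0xa0 R2=0xb6 R3=0x9b  N=1 Z=0
after  4: R0=0x92 R1=0xa0 R2=0xb6 R3=0x51  N=0 Z=0
after  5: R0=0x92 R1=0xa0 R2=0x41 R3=0x51  N=0 Z=0
after  6: R0=0x92 R1=0xa0 R2=0x41 R3=0xbf  N=1 Z=0
-- IRQ taken; context saved, return-PC = 7 --
mismatch: R2: reported 0x43 vs actual 0x41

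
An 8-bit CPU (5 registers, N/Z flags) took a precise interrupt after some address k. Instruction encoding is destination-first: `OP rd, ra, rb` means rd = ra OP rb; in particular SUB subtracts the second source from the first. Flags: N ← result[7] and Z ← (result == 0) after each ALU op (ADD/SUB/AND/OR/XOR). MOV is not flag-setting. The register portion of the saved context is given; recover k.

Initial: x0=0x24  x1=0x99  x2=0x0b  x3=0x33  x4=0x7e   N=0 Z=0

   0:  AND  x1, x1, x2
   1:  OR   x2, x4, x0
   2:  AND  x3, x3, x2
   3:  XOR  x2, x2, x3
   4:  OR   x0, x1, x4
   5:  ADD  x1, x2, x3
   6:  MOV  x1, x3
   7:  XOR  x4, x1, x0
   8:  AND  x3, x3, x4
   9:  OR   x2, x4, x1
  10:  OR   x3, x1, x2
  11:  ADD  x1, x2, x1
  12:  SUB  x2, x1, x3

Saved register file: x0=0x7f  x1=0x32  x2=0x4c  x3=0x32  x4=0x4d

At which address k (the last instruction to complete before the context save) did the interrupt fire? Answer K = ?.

K = 7

after  0: x0=0x24 x1=0x09 x2=0x0b x3=0x33 x4=0x7e  N=0 Z=0
after  1: x0=0x24 x1=0x09 x2=0x7e x3=0x33 x4=0x7e  N=0 Z=0
after  2: x0=0x24 x1=0x09 x2=0x7e x3=0x32 x4=0x7e  N=0 Z=0
after  3: x0=0x24 x1=0x09 x2=0x4c x3=0x32 x4=0x7e  N=0 Z=0
after  4: x0=0x7f x1=0x09 x2=0x4c x3=0x32 x4=0x7e  N=0 Z=0
after  5: x0=0x7f x1=0x7e x2=0x4c x3=0x32 x4=0x7e  N=0 Z=0
after  6: x0=0x7f x1=0x32 x2=0x4c x3=0x32 x4=0x7e  N=0 Z=0
after  7: x0=0x7f x1=0x32 x2=0x4c x3=0x32 x4=0x4d  N=0 Z=0
-- IRQ taken; context saved, return-PC = 8 --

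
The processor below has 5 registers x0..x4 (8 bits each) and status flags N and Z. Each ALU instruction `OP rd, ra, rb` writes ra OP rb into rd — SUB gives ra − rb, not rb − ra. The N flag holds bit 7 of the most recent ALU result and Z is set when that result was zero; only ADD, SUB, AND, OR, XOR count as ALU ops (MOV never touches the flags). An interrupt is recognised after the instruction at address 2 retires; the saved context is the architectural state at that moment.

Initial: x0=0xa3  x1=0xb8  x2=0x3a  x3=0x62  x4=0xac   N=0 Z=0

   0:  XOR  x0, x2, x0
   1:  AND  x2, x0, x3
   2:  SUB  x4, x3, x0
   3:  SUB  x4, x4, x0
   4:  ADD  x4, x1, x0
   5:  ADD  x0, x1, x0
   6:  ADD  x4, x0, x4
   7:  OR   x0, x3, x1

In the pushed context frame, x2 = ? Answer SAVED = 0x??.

after  0: x0=0x99 x1=0xb8 x2=0x3a x3=0x62 x4=0xac  N=1 Z=0
after  1: x0=0x99 x1=0xb8 x2=0x00 x3=0x62 x4=0xac  N=0 Z=1
after  2: x0=0x99 x1=0xb8 x2=0x00 x3=0x62 x4=0xc9  N=1 Z=0
-- IRQ taken; context saved, return-PC = 3 --

SAVED = 0x00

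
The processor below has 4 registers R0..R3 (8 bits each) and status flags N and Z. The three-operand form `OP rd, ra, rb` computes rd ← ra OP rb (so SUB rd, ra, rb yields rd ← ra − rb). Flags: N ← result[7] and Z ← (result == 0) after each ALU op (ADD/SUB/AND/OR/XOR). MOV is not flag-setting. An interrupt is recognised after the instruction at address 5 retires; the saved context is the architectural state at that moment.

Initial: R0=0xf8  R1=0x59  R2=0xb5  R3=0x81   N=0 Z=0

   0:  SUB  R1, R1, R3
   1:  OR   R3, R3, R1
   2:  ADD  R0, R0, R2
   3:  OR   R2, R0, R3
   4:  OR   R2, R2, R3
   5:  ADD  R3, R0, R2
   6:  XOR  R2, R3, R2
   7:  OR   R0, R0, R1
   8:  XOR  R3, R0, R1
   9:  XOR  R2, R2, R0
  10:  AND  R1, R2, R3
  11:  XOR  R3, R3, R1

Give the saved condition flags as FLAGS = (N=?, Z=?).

after  0: R0=0xf8 R1=0xd8 R2=0xb5 R3=0x81  N=1 Z=0
after  1: R0=0xf8 R1=0xd8 R2=0xb5 R3=0xd9  N=1 Z=0
after  2: R0=0xad R1=0xd8 R2=0xb5 R3=0xd9  N=1 Z=0
after  3: R0=0xad R1=0xd8 R2=0xfd R3=0xd9  N=1 Z=0
after  4: R0=0xad R1=0xd8 R2=0xfd R3=0xd9  N=1 Z=0
after  5: R0=0xad R1=0xd8 R2=0xfd R3=0xaa  N=1 Z=0
-- IRQ taken; context saved, return-PC = 6 --

FLAGS = (N=1, Z=0)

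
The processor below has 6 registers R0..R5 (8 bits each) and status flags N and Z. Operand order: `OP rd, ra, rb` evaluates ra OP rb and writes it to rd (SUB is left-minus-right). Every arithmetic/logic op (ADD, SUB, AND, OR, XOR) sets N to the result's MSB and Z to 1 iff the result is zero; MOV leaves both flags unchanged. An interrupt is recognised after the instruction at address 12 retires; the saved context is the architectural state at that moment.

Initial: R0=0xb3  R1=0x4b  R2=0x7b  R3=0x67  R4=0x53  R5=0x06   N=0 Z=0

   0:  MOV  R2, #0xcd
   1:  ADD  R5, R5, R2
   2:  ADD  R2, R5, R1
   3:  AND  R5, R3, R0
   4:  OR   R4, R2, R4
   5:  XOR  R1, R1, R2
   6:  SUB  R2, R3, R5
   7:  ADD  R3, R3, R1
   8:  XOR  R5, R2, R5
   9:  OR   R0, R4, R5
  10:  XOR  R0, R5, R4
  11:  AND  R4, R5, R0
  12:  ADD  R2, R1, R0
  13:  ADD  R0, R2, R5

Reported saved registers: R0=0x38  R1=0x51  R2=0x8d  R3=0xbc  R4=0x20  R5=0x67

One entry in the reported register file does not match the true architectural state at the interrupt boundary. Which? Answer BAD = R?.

after  0: R0=0xb3 R1=0x4b R2=0xcd R3=0x67 R4=0x53 R5=0x06  N=0 Z=0
after  1: R0=0xb3 R1=0x4b R2=0xcd R3=0x67 R4=0x53 R5=0xd3  N=1 Z=0
after  2: R0=0xb3 R1=0x4b R2=0x1e R3=0x67 R4=0x53 R5=0xd3  N=0 Z=0
after  3: R0=0xb3 R1=0x4b R2=0x1e R3=0x67 R4=0x53 R5=0x23  N=0 Z=0
after  4: R0=0xb3 R1=0x4b R2=0x1e R3=0x67 R4=0x5f R5=0x23  N=0 Z=0
after  5: R0=0xb3 R1=0x55 R2=0x1e R3=0x67 R4=0x5f R5=0x23  N=0 Z=0
after  6: R0=0xb3 R1=0x55 R2=0x44 R3=0x67 R4=0x5f R5=0x23  N=0 Z=0
after  7: R0=0xb3 R1=0x55 R2=0x44 R3=0xbc R4=0x5f R5=0x23  N=1 Z=0
after  8: R0=0xb3 R1=0x55 R2=0x44 R3=0xbc R4=0x5f R5=0x67  N=0 Z=0
after  9: R0=0x7f R1=0x55 R2=0x44 R3=0xbc R4=0x5f R5=0x67  N=0 Z=0
after 10: R0=0x38 R1=0x55 R2=0x44 R3=0xbc R4=0x5f R5=0x67  N=0 Z=0
after 11: R0=0x38 R1=0x55 R2=0x44 R3=0xbc R4=0x20 R5=0x67  N=0 Z=0
after 12: R0=0x38 R1=0x55 R2=0x8d R3=0xbc R4=0x20 R5=0x67  N=1 Z=0
-- IRQ taken; context saved, return-PC = 13 --
mismatch: R1: reported 0x51 vs actual 0x55

BAD = R1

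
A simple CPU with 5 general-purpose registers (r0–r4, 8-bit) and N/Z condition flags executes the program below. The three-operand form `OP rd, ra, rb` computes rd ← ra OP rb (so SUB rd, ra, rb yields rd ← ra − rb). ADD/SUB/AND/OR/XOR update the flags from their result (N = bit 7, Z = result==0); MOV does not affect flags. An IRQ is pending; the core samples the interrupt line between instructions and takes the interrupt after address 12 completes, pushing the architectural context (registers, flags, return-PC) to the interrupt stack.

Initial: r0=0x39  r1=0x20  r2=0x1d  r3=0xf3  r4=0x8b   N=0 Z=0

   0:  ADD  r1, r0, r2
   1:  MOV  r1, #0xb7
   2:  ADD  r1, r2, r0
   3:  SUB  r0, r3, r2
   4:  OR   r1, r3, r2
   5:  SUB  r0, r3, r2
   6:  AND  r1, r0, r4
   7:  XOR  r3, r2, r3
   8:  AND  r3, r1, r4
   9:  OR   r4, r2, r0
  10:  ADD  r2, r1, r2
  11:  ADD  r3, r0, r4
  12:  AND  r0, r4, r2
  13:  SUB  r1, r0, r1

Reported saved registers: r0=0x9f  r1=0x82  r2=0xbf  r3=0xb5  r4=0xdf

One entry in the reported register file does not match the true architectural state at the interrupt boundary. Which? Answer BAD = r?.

after  0: r0=0x39 r1=0x56 r2=0x1d r3=0xf3 r4=0x8b  N=0 Z=0
after  1: r0=0x39 r1=0xb7 r2=0x1d r3=0xf3 r4=0x8b  N=0 Z=0
after  2: r0=0x39 r1=0x56 r2=0x1d r3=0xf3 r4=0x8b  N=0 Z=0
after  3: r0=0xd6 r1=0x56 r2=0x1d r3=0xf3 r4=0x8b  N=1 Z=0
after  4: r0=0xd6 r1=0xff r2=0x1d r3=0xf3 r4=0x8b  N=1 Z=0
after  5: r0=0xd6 r1=0xff r2=0x1d r3=0xf3 r4=0x8b  N=1 Z=0
after  6: r0=0xd6 r1=0x82 r2=0x1d r3=0xf3 r4=0x8b  N=1 Z=0
after  7: r0=0xd6 r1=0x82 r2=0x1d r3=0xee r4=0x8b  N=1 Z=0
after  8: r0=0xd6 r1=0x82 r2=0x1d r3=0x82 r4=0x8b  N=1 Z=0
after  9: r0=0xd6 r1=0x82 r2=0x1d r3=0x82 r4=0xdf  N=1 Z=0
after 10: r0=0xd6 r1=0x82 r2=0x9f r3=0x82 r4=0xdf  N=1 Z=0
after 11: r0=0xd6 r1=0x82 r2=0x9f r3=0xb5 r4=0xdf  N=1 Z=0
after 12: r0=0x9f r1=0x82 r2=0x9f r3=0xb5 r4=0xdf  N=1 Z=0
-- IRQ taken; context saved, return-PC = 13 --
mismatch: r2: reported 0xbf vs actual 0x9f

BAD = r2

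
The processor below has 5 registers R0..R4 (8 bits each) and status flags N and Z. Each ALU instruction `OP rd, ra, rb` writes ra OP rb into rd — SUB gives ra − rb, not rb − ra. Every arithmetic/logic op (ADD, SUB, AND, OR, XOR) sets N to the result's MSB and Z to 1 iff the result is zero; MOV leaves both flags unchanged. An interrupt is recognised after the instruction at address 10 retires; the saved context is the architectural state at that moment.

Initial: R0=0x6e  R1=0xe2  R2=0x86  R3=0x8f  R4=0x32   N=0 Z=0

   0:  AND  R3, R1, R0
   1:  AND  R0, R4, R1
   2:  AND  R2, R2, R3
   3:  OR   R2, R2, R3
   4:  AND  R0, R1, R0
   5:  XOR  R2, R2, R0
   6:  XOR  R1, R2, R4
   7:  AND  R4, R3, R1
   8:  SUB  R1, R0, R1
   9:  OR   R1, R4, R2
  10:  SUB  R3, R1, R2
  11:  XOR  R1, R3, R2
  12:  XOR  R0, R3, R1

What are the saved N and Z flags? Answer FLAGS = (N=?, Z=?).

after  0: R0=0x6e R1=0xe2 R2=0x86 R3=0x62 R4=0x32  N=0 Z=0
after  1: R0=0x22 R1=0xe2 R2=0x86 R3=0x62 R4=0x32  N=0 Z=0
after  2: R0=0x22 R1=0xe2 R2=0x02 R3=0x62 R4=0x32  N=0 Z=0
after  3: R0=0x22 R1=0xe2 R2=0x62 R3=0x62 R4=0x32  N=0 Z=0
after  4: R0=0x22 R1=0xe2 R2=0x62 R3=0x62 R4=0x32  N=0 Z=0
after  5: R0=0x22 R1=0xe2 R2=0x40 R3=0x62 R4=0x32  N=0 Z=0
after  6: R0=0x22 R1=0x72 R2=0x40 R3=0x62 R4=0x32  N=0 Z=0
after  7: R0=0x22 R1=0x72 R2=0x40 R3=0x62 R4=0x62  N=0 Z=0
after  8: R0=0x22 R1=0xb0 R2=0x40 R3=0x62 R4=0x62  N=1 Z=0
after  9: R0=0x22 R1=0x62 R2=0x40 R3=0x62 R4=0x62  N=0 Z=0
after 10: R0=0x22 R1=0x62 R2=0x40 R3=0x22 R4=0x62  N=0 Z=0
-- IRQ taken; context saved, return-PC = 11 --

FLAGS = (N=0, Z=0)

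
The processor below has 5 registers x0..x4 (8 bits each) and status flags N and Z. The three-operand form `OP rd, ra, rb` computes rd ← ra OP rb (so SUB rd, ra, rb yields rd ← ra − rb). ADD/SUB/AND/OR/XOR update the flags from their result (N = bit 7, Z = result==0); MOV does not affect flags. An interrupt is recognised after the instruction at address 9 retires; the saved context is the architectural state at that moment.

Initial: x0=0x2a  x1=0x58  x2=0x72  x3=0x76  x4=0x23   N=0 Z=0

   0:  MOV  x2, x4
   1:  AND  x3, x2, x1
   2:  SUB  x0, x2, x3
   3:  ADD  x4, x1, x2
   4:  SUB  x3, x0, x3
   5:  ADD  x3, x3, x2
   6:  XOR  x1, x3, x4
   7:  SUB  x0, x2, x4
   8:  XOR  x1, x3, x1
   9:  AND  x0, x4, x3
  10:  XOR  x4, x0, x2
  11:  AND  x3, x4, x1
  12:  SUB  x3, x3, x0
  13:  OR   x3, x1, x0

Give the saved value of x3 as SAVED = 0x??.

after  0: x0=0x2a x1=0x58 x2=0x23 x3=0x76 x4=0x23  N=0 Z=0
after  1: x0=0x2a x1=0x58 x2=0x23 x3=0x00 x4=0x23  N=0 Z=1
after  2: x0=0x23 x1=0x58 x2=0x23 x3=0x00 x4=0x23  N=0 Z=0
after  3: x0=0x23 x1=0x58 x2=0x23 x3=0x00 x4=0x7b  N=0 Z=0
after  4: x0=0x23 x1=0x58 x2=0x23 x3=0x23 x4=0x7b  N=0 Z=0
after  5: x0=0x23 x1=0x58 x2=0x23 x3=0x46 x4=0x7b  N=0 Z=0
after  6: x0=0x23 x1=0x3d x2=0x23 x3=0x46 x4=0x7b  N=0 Z=0
after  7: x0=0xa8 x1=0x3d x2=0x23 x3=0x46 x4=0x7b  N=1 Z=0
after  8: x0=0xa8 x1=0x7b x2=0x23 x3=0x46 x4=0x7b  N=0 Z=0
after  9: x0=0x42 x1=0x7b x2=0x23 x3=0x46 x4=0x7b  N=0 Z=0
-- IRQ taken; context saved, return-PC = 10 --

SAVED = 0x46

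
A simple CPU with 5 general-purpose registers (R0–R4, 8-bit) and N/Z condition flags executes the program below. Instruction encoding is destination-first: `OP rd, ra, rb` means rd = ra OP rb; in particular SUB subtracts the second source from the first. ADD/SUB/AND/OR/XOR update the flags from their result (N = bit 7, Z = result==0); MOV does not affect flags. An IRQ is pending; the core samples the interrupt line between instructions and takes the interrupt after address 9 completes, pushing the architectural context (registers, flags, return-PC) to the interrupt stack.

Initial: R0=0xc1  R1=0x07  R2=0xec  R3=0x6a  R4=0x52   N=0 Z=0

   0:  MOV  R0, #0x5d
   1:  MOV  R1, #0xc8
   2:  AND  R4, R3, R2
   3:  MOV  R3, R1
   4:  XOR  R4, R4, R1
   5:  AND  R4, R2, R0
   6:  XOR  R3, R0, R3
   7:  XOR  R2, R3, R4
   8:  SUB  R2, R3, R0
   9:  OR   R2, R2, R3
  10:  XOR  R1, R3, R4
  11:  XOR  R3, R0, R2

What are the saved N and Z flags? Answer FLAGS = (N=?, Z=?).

FLAGS = (N=1, Z=0)

after  0: R0=0x5d R1=0x07 R2=0xec R3=0x6a R4=0x52  N=0 Z=0
after  1: R0=0x5d R1=0xc8 R2=0xec R3=0x6a R4=0x52  N=0 Z=0
after  2: R0=0x5d R1=0xc8 R2=0xec R3=0x6a R4=0x68  N=0 Z=0
after  3: R0=0x5d R1=0xc8 R2=0xec R3=0xc8 R4=0x68  N=0 Z=0
after  4: R0=0x5d R1=0xc8 R2=0xec R3=0xc8 R4=0xa0  N=1 Z=0
after  5: R0=0x5d R1=0xc8 R2=0xec R3=0xc8 R4=0x4c  N=0 Z=0
after  6: R0=0x5d R1=0xc8 R2=0xec R3=0x95 R4=0x4c  N=1 Z=0
after  7: R0=0x5d R1=0xc8 R2=0xd9 R3=0x95 R4=0x4c  N=1 Z=0
after  8: R0=0x5d R1=0xc8 R2=0x38 R3=0x95 R4=0x4c  N=0 Z=0
after  9: R0=0x5d R1=0xc8 R2=0xbd R3=0x95 R4=0x4c  N=1 Z=0
-- IRQ taken; context saved, return-PC = 10 --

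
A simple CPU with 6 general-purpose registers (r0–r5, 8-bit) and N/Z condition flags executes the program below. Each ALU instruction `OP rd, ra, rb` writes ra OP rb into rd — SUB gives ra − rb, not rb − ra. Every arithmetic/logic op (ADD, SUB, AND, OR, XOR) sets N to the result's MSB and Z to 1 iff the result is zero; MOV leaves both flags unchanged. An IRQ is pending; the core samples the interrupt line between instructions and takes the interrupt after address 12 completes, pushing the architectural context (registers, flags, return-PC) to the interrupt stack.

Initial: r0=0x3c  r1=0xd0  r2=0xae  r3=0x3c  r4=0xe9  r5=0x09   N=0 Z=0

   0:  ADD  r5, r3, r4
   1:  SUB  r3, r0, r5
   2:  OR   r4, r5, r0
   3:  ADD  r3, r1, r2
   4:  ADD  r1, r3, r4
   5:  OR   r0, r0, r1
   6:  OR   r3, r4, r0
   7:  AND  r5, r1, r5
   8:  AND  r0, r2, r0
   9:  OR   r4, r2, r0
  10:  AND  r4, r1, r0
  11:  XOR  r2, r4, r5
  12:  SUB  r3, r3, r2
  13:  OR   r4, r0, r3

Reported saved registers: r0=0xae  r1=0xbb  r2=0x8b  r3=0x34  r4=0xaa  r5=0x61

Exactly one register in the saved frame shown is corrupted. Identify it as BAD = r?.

after  0: r0=0x3c r1=0xd0 r2=0xae r3=0x3c r4=0xe9 r5=0x25  N=0 Z=0
after  1: r0=0x3c r1=0xd0 r2=0xae r3=0x17 r4=0xe9 r5=0x25  N=0 Z=0
after  2: r0=0x3c r1=0xd0 r2=0xae r3=0x17 r4=0x3d r5=0x25  N=0 Z=0
after  3: r0=0x3c r1=0xd0 r2=0xae r3=0x7e r4=0x3d r5=0x25  N=0 Z=0
after  4: r0=0x3c r1=0xbb r2=0xae r3=0x7e r4=0x3d r5=0x25  N=1 Z=0
after  5: r0=0xbf r1=0xbb r2=0xae r3=0x7e r4=0x3d r5=0x25  N=1 Z=0
after  6: r0=0xbf r1=0xbb r2=0xae r3=0xbf r4=0x3d r5=0x25  N=1 Z=0
after  7: r0=0xbf r1=0xbb r2=0xae r3=0xbf r4=0x3d r5=0x21  N=0 Z=0
after  8: r0=0xae r1=0xbb r2=0xae r3=0xbf r4=0x3d r5=0x21  N=1 Z=0
after  9: r0=0xae r1=0xbb r2=0xae r3=0xbf r4=0xae r5=0x21  N=1 Z=0
after 10: r0=0xae r1=0xbb r2=0xae r3=0xbf r4=0xaa r5=0x21  N=1 Z=0
after 11: r0=0xae r1=0xbb r2=0x8b r3=0xbf r4=0xaa r5=0x21  N=1 Z=0
after 12: r0=0xae r1=0xbb r2=0x8b r3=0x34 r4=0xaa r5=0x21  N=0 Z=0
-- IRQ taken; context saved, return-PC = 13 --
mismatch: r5: reported 0x61 vs actual 0x21

BAD = r5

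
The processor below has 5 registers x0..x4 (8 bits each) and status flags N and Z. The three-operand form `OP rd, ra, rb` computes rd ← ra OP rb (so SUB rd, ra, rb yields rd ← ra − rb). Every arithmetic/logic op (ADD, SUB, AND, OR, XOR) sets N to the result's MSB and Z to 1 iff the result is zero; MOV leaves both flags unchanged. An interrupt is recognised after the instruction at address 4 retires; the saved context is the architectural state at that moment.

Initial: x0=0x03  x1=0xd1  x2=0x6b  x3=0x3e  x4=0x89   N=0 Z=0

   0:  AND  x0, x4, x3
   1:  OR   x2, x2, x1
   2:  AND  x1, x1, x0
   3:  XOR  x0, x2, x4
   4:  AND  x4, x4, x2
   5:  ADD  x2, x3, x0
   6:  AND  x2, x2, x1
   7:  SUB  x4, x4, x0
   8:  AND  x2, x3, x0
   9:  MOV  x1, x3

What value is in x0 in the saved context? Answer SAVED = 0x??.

SAVED = 0x72

after  0: x0=0x08 x1=0xd1 x2=0x6b x3=0x3e x4=0x89  N=0 Z=0
after  1: x0=0x08 x1=0xd1 x2=0xfb x3=0x3e x4=0x89  N=1 Z=0
after  2: x0=0x08 x1=0x00 x2=0xfb x3=0x3e x4=0x89  N=0 Z=1
after  3: x0=0x72 x1=0x00 x2=0xfb x3=0x3e x4=0x89  N=0 Z=0
after  4: x0=0x72 x1=0x00 x2=0xfb x3=0x3e x4=0x89  N=1 Z=0
-- IRQ taken; context saved, return-PC = 5 --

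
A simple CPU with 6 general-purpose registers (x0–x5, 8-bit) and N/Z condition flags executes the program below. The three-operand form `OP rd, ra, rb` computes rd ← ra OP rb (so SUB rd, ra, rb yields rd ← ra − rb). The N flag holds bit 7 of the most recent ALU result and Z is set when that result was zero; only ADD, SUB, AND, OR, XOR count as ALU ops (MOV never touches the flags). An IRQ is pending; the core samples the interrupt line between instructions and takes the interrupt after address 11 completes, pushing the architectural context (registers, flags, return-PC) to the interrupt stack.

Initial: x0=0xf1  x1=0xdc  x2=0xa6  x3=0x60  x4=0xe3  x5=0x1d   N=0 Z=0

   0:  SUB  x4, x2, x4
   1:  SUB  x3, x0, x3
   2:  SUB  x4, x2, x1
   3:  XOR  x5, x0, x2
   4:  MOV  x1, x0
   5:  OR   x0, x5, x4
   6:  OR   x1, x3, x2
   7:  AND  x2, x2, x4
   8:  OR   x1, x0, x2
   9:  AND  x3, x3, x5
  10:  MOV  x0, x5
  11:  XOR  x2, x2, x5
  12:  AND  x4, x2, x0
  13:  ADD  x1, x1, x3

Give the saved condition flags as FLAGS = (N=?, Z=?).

after  0: x0=0xf1 x1=0xdc x2=0xa6 x3=0x60 x4=0xc3 x5=0x1d  N=1 Z=0
after  1: x0=0xf1 x1=0xdc x2=0xa6 x3=0x91 x4=0xc3 x5=0x1d  N=1 Z=0
after  2: x0=0xf1 x1=0xdc x2=0xa6 x3=0x91 x4=0xca x5=0x1d  N=1 Z=0
after  3: x0=0xf1 x1=0xdc x2=0xa6 x3=0x91 x4=0xca x5=0x57  N=0 Z=0
after  4: x0=0xf1 x1=0xf1 x2=0xa6 x3=0x91 x4=0xca x5=0x57  N=0 Z=0
after  5: x0=0xdf x1=0xf1 x2=0xa6 x3=0x91 x4=0xca x5=0x57  N=1 Z=0
after  6: x0=0xdf x1=0xb7 x2=0xa6 x3=0x91 x4=0xca x5=0x57  N=1 Z=0
after  7: x0=0xdf x1=0xb7 x2=0x82 x3=0x91 x4=0xca x5=0x57  N=1 Z=0
after  8: x0=0xdf x1=0xdf x2=0x82 x3=0x91 x4=0xca x5=0x57  N=1 Z=0
after  9: x0=0xdf x1=0xdf x2=0x82 x3=0x11 x4=0xca x5=0x57  N=0 Z=0
after 10: x0=0x57 x1=0xdf x2=0x82 x3=0x11 x4=0xca x5=0x57  N=0 Z=0
after 11: x0=0x57 x1=0xdf x2=0xd5 x3=0x11 x4=0xca x5=0x57  N=1 Z=0
-- IRQ taken; context saved, return-PC = 12 --

FLAGS = (N=1, Z=0)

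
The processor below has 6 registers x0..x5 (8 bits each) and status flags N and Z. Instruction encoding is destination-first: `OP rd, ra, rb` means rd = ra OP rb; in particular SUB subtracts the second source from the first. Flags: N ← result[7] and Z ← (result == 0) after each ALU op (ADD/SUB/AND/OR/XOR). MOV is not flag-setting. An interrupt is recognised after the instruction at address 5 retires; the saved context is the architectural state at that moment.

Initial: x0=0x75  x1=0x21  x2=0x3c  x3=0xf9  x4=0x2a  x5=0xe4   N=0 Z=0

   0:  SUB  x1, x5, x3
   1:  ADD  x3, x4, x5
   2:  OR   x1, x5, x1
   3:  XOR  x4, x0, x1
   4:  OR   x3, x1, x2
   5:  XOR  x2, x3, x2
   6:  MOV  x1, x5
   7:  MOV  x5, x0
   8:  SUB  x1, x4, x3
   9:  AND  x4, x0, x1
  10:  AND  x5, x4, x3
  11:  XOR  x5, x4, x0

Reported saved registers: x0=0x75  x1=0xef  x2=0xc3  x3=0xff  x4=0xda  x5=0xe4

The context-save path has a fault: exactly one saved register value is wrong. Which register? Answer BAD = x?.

BAD = x4

after  0: x0=0x75 x1=0xeb x2=0x3c x3=0xf9 x4=0x2a x5=0xe4  N=1 Z=0
after  1: x0=0x75 x1=0xeb x2=0x3c x3=0x0e x4=0x2a x5=0xe4  N=0 Z=0
after  2: x0=0x75 x1=0xef x2=0x3c x3=0x0e x4=0x2a x5=0xe4  N=1 Z=0
after  3: x0=0x75 x1=0xef x2=0x3c x3=0x0e x4=0x9a x5=0xe4  N=1 Z=0
after  4: x0=0x75 x1=0xef x2=0x3c x3=0xff x4=0x9a x5=0xe4  N=1 Z=0
after  5: x0=0x75 x1=0xef x2=0xc3 x3=0xff x4=0x9a x5=0xe4  N=1 Z=0
-- IRQ taken; context saved, return-PC = 6 --
mismatch: x4: reported 0xda vs actual 0x9a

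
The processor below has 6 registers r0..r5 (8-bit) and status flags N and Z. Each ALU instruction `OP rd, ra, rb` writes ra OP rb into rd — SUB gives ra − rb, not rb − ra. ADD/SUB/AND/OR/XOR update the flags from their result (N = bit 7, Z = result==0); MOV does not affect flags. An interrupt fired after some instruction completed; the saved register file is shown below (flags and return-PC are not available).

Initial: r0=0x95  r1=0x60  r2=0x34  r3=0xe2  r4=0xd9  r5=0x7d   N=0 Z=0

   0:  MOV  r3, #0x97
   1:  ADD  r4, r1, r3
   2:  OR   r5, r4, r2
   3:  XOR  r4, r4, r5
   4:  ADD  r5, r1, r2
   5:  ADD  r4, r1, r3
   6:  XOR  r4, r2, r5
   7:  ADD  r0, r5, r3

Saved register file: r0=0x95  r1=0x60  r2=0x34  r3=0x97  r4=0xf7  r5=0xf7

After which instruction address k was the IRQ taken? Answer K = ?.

K = 2

after  0: r0=0x95 r1=0x60 r2=0x34 r3=0x97 r4=0xd9 r5=0x7d  N=0 Z=0
after  1: r0=0x95 r1=0x60 r2=0x34 r3=0x97 r4=0xf7 r5=0x7d  N=1 Z=0
after  2: r0=0x95 r1=0x60 r2=0x34 r3=0x97 r4=0xf7 r5=0xf7  N=1 Z=0
-- IRQ taken; context saved, return-PC = 3 --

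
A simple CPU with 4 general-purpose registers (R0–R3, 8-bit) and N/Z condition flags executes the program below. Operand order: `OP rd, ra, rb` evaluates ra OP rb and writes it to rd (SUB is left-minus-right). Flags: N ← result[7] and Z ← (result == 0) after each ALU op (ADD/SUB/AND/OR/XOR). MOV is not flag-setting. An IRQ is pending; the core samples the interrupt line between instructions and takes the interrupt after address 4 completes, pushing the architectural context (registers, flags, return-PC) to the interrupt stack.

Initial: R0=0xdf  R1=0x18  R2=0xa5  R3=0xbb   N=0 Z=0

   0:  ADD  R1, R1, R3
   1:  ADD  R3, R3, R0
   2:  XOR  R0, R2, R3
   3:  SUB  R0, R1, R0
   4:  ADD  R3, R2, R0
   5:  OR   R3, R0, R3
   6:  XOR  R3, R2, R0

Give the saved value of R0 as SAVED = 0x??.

SAVED = 0x94

after  0: R0=0xdf R1=0xd3 R2=0xa5 R3=0xbb  N=1 Z=0
after  1: R0=0xdf R1=0xd3 R2=0xa5 R3=0x9a  N=1 Z=0
after  2: R0=0x3f R1=0xd3 R2=0xa5 R3=0x9a  N=0 Z=0
after  3: R0=0x94 R1=0xd3 R2=0xa5 R3=0x9a  N=1 Z=0
after  4: R0=0x94 R1=0xd3 R2=0xa5 R3=0x39  N=0 Z=0
-- IRQ taken; context saved, return-PC = 5 --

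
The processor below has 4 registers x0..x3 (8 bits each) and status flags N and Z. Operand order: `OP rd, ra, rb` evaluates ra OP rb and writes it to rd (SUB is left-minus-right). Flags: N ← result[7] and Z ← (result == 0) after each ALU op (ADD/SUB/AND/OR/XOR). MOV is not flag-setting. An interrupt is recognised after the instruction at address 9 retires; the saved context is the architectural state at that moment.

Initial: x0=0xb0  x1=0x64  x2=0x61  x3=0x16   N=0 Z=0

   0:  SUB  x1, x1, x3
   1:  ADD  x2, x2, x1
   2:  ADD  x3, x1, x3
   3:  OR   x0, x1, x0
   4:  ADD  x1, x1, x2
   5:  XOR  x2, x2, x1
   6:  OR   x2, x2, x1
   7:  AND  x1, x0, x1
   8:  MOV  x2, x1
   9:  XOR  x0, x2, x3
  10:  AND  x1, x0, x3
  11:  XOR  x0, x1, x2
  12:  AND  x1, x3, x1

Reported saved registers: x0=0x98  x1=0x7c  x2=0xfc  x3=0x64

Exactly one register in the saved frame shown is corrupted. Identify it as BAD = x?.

after  0: x0=0xb0 x1=0x4e x2=0x61 x3=0x16  N=0 Z=0
after  1: x0=0xb0 x1=0x4e x2=0xaf x3=0x16  N=1 Z=0
after  2: x0=0xb0 x1=0x4e x2=0xaf x3=0x64  N=0 Z=0
after  3: x0=0xfe x1=0x4e x2=0xaf x3=0x64  N=1 Z=0
after  4: x0=0xfe x1=0xfd x2=0xaf x3=0x64  N=1 Z=0
after  5: x0=0xfe x1=0xfd x2=0x52 x3=0x64  N=0 Z=0
after  6: x0=0xfe x1=0xfd x2=0xff x3=0x64  N=1 Z=0
after  7: x0=0xfe x1=0xfc x2=0xff x3=0x64  N=1 Z=0
after  8: x0=0xfe x1=0xfc x2=0xfc x3=0x64  N=1 Z=0
after  9: x0=0x98 x1=0xfc x2=0xfc x3=0x64  N=1 Z=0
-- IRQ taken; context saved, return-PC = 10 --
mismatch: x1: reported 0x7c vs actual 0xfc

BAD = x1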